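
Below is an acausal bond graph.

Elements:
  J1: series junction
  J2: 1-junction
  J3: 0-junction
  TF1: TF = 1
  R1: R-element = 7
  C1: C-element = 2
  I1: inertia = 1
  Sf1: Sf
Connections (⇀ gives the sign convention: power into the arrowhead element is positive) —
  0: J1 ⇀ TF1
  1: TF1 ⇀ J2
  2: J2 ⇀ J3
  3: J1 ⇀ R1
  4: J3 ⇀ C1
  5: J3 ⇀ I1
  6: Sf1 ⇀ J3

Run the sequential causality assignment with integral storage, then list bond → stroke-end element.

#6 →Sf1  (Sf1 (Sf) sets flow on bond)
#4 →J3  (prefer integral on C1)
#2 →J2  (J3 effort already set via bond 4)
#5 →I1  (J3 effort already set via bond 4)
#1 →TF1  (only one flow-in slot at J2)
#0 →J1  (TF1: transformer flips bond 1)
#3 →R1  (J1: last free bond brings flow in)

β0 |J1
β1 |TF1
β2 |J2
β3 |R1
β4 |J3
β5 |I1
β6 |Sf1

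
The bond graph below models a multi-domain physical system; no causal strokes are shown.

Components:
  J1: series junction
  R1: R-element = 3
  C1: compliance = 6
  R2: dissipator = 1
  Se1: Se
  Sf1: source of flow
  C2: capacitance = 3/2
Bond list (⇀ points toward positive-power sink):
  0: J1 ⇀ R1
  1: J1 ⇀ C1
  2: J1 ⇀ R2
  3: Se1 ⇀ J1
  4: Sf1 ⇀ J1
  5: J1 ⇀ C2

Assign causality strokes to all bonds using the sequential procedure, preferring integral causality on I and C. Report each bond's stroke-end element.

β3 stroke→J1  (Se1: effort source, stroke at far end)
β4 stroke→Sf1  (Sf1 fixes flow; stroke at Sf1)
β0 stroke→J1  (1-jn J1 has f-setter on 4)
β1 stroke→J1  (J1: bond 4 brought flow, rest push out)
β2 stroke→J1  (J1: bond 4 brought flow, rest push out)
β5 stroke→J1  (J1: bond 4 brought flow, rest push out)

bond 0 stroke→J1
bond 1 stroke→J1
bond 2 stroke→J1
bond 3 stroke→J1
bond 4 stroke→Sf1
bond 5 stroke→J1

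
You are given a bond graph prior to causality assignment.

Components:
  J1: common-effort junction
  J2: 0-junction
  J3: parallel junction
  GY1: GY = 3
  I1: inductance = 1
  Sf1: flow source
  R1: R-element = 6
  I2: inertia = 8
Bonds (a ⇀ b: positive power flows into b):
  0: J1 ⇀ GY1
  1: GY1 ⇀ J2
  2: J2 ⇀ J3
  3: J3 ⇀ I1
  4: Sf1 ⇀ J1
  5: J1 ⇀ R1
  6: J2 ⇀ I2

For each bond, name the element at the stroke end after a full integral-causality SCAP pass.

bond 0 →J1
bond 1 →J2
bond 2 →J3
bond 3 →I1
bond 4 →Sf1
bond 5 →R1
bond 6 →I2

β4 |Sf1  (source Sf1 imposes f)
β3 |I1  (prefer integral on I1)
β2 |J3  (only one effort-in slot at J3)
β6 |I2  (I2 integral (f out))
β1 |J2  (only one effort-in slot at J2)
β0 |J1  (through GY1, causality inverts; strokes same side of GY1)
β5 |R1  (J1: bond 0 brought effort, rest push out)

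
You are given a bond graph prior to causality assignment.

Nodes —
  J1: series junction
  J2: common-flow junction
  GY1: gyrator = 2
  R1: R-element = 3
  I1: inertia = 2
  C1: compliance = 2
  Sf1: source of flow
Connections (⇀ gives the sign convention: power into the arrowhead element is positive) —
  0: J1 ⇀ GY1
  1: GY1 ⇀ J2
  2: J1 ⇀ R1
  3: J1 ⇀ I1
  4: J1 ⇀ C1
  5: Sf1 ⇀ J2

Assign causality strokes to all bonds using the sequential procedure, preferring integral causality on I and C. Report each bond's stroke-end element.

#0 →J1
#1 →J2
#2 →J1
#3 →I1
#4 →J1
#5 →Sf1

b5 →Sf1  (Sf1 (Sf) sets flow on bond)
b1 →J2  (common-f at J2 fixed by 5)
b0 →J1  (GY1: gyrator matches bond 1)
b3 →I1  (prefer integral on I1)
b2 →J1  (common-f at J1 fixed by 3)
b4 →J1  (1-jn J1 has f-setter on 3)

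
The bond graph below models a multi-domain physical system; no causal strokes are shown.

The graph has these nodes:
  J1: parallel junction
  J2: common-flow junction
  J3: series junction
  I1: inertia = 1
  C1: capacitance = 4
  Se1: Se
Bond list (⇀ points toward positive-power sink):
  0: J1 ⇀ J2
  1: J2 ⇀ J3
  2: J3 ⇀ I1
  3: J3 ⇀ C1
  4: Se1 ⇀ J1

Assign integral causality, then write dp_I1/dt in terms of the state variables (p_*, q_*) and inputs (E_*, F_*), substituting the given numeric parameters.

β4 →J1  (source Se1 imposes e)
β0 →J2  (common-e at J1 fixed by 4)
β1 →J3  (J2: last free bond brings flow in)
β2 →I1  (I1 outputs flow p/I1)
β3 →J3  (1-jn J3 has f-setter on 2)

dp_I1/dt = E_Se1 - q_C1/4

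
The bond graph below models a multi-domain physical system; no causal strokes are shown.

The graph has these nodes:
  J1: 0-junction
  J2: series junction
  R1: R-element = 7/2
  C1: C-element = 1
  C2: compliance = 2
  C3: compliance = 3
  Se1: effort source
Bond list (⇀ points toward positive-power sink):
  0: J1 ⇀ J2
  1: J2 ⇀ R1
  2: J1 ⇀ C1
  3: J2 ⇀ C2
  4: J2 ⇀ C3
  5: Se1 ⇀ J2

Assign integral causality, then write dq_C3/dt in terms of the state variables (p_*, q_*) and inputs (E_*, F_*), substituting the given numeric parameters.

dq_C3/dt = 2*E_Se1/7 + 2*q_C1/7 - q_C2/7 - 2*q_C3/21

#5 stroke at J2  (Se1 (Se) sets effort on bond)
#2 stroke at J1  (C1: C, integral causality)
#0 stroke at J2  (common-e at J1 fixed by 2)
#3 stroke at J2  (C2: C, integral causality)
#4 stroke at J2  (C3 integral (e out))
#1 stroke at R1  (J2 needs exactly one f-in)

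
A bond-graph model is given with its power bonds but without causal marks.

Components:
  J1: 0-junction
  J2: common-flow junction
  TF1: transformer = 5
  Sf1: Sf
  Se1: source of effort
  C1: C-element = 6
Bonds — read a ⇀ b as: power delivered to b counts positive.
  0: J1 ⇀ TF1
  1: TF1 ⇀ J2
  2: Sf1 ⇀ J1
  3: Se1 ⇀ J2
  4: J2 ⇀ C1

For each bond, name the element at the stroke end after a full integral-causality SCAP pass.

β0 →J1
β1 →TF1
β2 →Sf1
β3 →J2
β4 →J2

bond 2 →Sf1  (Sf1 fixes flow; stroke at Sf1)
bond 3 →J2  (source Se1 imposes e)
bond 0 →J1  (J1 needs exactly one e-in)
bond 1 →TF1  (TF1 one-in-one-out from 0)
bond 4 →J2  (J2 flow already set via bond 1)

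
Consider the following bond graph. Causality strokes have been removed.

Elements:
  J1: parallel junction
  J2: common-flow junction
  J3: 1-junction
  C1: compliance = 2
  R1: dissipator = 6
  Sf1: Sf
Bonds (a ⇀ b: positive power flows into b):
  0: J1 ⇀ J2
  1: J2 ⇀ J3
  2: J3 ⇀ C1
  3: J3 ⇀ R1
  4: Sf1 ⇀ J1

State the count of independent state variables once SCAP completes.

1  (C1 all integral)

#4 |Sf1  (Sf1: flow source, stroke at near end)
#0 |J1  (J1 needs exactly one e-in)
#1 |J2  (J2: bond 0 brought flow, rest push out)
#2 |J3  (J3 flow already set via bond 1)
#3 |J3  (J3 flow already set via bond 1)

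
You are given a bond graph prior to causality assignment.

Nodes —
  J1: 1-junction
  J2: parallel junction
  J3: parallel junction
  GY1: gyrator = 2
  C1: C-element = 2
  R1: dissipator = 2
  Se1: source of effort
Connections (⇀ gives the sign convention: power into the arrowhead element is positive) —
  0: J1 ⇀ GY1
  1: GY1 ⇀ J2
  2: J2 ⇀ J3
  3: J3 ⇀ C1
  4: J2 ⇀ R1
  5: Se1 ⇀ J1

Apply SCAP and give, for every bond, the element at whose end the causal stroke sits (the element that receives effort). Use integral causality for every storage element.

b0 →GY1
b1 →GY1
b2 →J2
b3 →J3
b4 →R1
b5 →J1

b5 stroke at J1  (Se1: effort source, stroke at far end)
b0 stroke at GY1  (closing 1-jn rule on J1)
b1 stroke at GY1  (GY1 both-in/both-out from 0)
b3 stroke at J3  (prefer integral on C1)
b2 stroke at J2  (common-e at J3 fixed by 3)
b4 stroke at R1  (0-jn J2 has e-setter on 2)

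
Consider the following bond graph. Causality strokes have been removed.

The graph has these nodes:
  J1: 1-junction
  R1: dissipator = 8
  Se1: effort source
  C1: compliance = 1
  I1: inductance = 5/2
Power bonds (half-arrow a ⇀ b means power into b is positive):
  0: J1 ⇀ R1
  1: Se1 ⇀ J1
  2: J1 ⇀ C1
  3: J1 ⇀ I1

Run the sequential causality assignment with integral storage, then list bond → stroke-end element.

β1 →J1  (Se1 fixes effort; stroke away)
β2 →J1  (prefer integral on C1)
β3 →I1  (I1 outputs flow p/I1)
β0 →J1  (common-f at J1 fixed by 3)

#0 →J1
#1 →J1
#2 →J1
#3 →I1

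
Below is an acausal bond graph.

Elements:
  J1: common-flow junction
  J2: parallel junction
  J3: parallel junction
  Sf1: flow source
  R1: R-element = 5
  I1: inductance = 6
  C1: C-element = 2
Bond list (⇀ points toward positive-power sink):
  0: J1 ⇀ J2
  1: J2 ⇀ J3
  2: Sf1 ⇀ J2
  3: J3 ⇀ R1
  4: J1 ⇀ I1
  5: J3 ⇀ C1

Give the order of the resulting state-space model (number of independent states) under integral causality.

2  (C1, I1 all integral)

b2 →Sf1  (source Sf1 imposes f)
b4 →I1  (I1 integral (f out))
b0 →J1  (1-jn J1 has f-setter on 4)
b1 →J2  (only one effort-in slot at J2)
b5 →J3  (C1 integral (e out))
b3 →R1  (J3: bond 5 brought effort, rest push out)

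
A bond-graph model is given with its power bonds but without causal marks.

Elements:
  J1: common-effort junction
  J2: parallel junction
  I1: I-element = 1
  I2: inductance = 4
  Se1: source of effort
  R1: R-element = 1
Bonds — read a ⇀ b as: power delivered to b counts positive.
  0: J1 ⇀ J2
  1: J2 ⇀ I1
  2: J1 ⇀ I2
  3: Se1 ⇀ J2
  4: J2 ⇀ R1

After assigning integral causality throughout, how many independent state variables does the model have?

b3 stroke→J2  (Se1: effort source, stroke at far end)
b0 stroke→J1  (common-e at J2 fixed by 3)
b1 stroke→I1  (0-jn J2 has e-setter on 3)
b4 stroke→R1  (J2: bond 3 brought effort, rest push out)
b2 stroke→I2  (0-jn J1 has e-setter on 0)

2  (I1, I2 all integral)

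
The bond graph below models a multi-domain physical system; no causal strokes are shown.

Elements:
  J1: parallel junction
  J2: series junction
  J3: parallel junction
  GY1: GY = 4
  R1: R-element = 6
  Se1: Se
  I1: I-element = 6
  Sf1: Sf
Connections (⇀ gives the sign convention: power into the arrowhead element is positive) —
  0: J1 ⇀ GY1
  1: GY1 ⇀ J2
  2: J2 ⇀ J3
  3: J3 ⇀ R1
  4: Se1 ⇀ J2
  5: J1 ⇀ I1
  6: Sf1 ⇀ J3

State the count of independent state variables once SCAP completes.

b4 |J2  (Se1: effort source, stroke at far end)
b6 |Sf1  (Sf1 fixes flow; stroke at Sf1)
b5 |I1  (I1 integral (f out))
b0 |J1  (J1: last free bond brings effort in)
b1 |J2  (through GY1, causality inverts; strokes same side of GY1)
b2 |J3  (J2: last free bond brings flow in)
b3 |R1  (J3: bond 2 brought effort, rest push out)

1  (I1 all integral)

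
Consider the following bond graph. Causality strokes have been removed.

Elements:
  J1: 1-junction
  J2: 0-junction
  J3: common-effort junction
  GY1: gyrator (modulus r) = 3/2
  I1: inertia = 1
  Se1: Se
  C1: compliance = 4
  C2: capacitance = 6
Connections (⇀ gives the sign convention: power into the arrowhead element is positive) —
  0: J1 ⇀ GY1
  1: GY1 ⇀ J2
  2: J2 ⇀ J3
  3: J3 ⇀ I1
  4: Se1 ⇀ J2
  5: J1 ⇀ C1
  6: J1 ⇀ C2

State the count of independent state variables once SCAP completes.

β4 stroke at J2  (Se1: effort source, stroke at far end)
β1 stroke at GY1  (J2 effort already set via bond 4)
β2 stroke at J3  (J2: bond 4 brought effort, rest push out)
β3 stroke at I1  (J3 effort already set via bond 2)
β0 stroke at GY1  (through GY1, causality inverts; strokes same side of GY1)
β5 stroke at J1  (J1: bond 0 brought flow, rest push out)
β6 stroke at J1  (J1: bond 0 brought flow, rest push out)

3  (C1, C2, I1 all integral)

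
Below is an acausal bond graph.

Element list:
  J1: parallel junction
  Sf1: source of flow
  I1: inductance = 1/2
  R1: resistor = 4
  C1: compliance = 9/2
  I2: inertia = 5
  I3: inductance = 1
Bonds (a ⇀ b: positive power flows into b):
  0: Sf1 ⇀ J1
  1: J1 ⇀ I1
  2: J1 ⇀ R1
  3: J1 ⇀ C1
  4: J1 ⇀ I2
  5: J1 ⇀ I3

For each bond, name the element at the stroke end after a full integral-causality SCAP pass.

β0 →Sf1  (source Sf1 imposes f)
β1 →I1  (I1 integral (f out))
β3 →J1  (prefer integral on C1)
β2 →R1  (common-e at J1 fixed by 3)
β4 →I2  (common-e at J1 fixed by 3)
β5 →I3  (0-jn J1 has e-setter on 3)

b0 |Sf1
b1 |I1
b2 |R1
b3 |J1
b4 |I2
b5 |I3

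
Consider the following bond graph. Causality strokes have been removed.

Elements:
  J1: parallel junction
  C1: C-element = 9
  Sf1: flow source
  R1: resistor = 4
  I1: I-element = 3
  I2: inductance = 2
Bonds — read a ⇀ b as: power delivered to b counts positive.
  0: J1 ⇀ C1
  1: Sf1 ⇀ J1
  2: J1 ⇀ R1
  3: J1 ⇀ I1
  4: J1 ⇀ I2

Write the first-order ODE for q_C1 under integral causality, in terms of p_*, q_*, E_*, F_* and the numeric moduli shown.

#1 |Sf1  (Sf1 fixes flow; stroke at Sf1)
#0 |J1  (prefer integral on C1)
#2 |R1  (0-jn J1 has e-setter on 0)
#3 |I1  (J1 effort already set via bond 0)
#4 |I2  (J1 effort already set via bond 0)

dq_C1/dt = F_Sf1 - p_I1/3 - p_I2/2 - q_C1/36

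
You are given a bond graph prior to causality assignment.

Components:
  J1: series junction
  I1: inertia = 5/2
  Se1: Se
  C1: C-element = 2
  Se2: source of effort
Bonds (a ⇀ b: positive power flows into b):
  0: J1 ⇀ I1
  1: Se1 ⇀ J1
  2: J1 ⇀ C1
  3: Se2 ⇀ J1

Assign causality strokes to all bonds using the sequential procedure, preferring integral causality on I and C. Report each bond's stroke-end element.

β1 →J1  (Se1 (Se) sets effort on bond)
β3 →J1  (source Se2 imposes e)
β0 →I1  (prefer integral on I1)
β2 →J1  (common-f at J1 fixed by 0)

bond 0 stroke at I1
bond 1 stroke at J1
bond 2 stroke at J1
bond 3 stroke at J1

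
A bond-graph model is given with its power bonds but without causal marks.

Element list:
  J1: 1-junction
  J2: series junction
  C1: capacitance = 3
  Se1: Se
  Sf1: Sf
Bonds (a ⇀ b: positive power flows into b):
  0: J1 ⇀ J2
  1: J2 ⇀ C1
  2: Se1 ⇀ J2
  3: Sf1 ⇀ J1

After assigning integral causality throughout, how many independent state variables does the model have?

1  (C1 all integral)

b2 →J2  (Se1 fixes effort; stroke away)
b3 →Sf1  (Sf1 (Sf) sets flow on bond)
b0 →J1  (common-f at J1 fixed by 3)
b1 →J2  (common-f at J2 fixed by 0)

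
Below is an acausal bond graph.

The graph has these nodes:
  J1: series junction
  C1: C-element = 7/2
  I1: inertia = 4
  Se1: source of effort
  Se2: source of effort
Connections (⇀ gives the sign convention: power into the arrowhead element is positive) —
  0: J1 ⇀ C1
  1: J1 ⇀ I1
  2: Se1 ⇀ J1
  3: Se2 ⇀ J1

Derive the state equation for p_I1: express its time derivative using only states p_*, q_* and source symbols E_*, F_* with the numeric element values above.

bond 2 →J1  (source Se1 imposes e)
bond 3 →J1  (Se2: effort source, stroke at far end)
bond 0 →J1  (C1: C, integral causality)
bond 1 →I1  (only one flow-in slot at J1)

dp_I1/dt = E_Se1 + E_Se2 - 2*q_C1/7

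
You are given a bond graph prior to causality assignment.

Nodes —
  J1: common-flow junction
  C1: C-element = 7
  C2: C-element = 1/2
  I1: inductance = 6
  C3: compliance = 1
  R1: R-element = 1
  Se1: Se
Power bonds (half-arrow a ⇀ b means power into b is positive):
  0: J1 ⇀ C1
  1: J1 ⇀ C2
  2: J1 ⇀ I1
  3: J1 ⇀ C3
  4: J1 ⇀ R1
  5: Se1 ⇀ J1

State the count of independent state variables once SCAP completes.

4  (C1, C2, C3, I1 all integral)

b5 |J1  (source Se1 imposes e)
b0 |J1  (prefer integral on C1)
b1 |J1  (C2 integral (e out))
b2 |I1  (I1 outputs flow p/I1)
b3 |J1  (J1 flow already set via bond 2)
b4 |J1  (J1: bond 2 brought flow, rest push out)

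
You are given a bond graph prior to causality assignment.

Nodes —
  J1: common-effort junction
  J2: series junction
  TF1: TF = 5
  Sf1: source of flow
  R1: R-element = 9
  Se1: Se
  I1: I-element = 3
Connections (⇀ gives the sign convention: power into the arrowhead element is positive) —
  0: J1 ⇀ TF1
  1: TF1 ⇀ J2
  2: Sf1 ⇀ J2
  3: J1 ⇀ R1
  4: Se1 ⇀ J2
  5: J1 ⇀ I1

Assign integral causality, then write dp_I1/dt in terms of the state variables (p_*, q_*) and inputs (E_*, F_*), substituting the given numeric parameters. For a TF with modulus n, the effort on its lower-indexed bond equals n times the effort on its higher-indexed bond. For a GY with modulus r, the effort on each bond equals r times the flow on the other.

dp_I1/dt = -9*F_Sf1/5 - 3*p_I1

#2 →Sf1  (Sf1 fixes flow; stroke at Sf1)
#4 →J2  (Se1 fixes effort; stroke away)
#1 →J2  (common-f at J2 fixed by 2)
#0 →TF1  (TF1 one-in-one-out from 1)
#5 →I1  (I1 integral (f out))
#3 →J1  (J1 needs exactly one e-in)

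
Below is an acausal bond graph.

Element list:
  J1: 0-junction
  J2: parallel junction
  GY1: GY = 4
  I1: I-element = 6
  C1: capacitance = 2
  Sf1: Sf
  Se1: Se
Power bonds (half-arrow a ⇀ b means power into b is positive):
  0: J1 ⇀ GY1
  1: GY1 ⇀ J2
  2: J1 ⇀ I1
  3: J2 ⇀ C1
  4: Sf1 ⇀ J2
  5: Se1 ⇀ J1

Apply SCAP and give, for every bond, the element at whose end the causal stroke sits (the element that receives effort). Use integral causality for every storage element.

β4 stroke at Sf1  (Sf1 (Sf) sets flow on bond)
β5 stroke at J1  (Se1: effort source, stroke at far end)
β0 stroke at GY1  (0-jn J1 has e-setter on 5)
β2 stroke at I1  (common-e at J1 fixed by 5)
β1 stroke at GY1  (GY GY1: same side as bond 0)
β3 stroke at J2  (only one effort-in slot at J2)

b0 →GY1
b1 →GY1
b2 →I1
b3 →J2
b4 →Sf1
b5 →J1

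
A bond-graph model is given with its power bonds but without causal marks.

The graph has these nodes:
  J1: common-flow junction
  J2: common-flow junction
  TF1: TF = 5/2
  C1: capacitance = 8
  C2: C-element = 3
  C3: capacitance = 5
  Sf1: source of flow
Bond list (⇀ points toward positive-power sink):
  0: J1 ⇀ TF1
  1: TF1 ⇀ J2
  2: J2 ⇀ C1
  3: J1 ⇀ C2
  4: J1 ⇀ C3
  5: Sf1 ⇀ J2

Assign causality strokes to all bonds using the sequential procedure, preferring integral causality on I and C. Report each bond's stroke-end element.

bond 5 →Sf1  (Sf1: flow source, stroke at near end)
bond 1 →J2  (J2: bond 5 brought flow, rest push out)
bond 2 →J2  (J2 flow already set via bond 5)
bond 0 →TF1  (TF TF1: opposite of bond 1)
bond 3 →J1  (1-jn J1 has f-setter on 0)
bond 4 →J1  (common-f at J1 fixed by 0)

#0 stroke→TF1
#1 stroke→J2
#2 stroke→J2
#3 stroke→J1
#4 stroke→J1
#5 stroke→Sf1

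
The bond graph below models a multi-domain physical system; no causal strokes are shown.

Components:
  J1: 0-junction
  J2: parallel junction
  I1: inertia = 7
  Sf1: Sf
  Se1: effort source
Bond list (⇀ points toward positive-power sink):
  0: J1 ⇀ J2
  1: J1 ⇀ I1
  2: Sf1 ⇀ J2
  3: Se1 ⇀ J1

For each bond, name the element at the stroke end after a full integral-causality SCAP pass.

b2 stroke at Sf1  (source Sf1 imposes f)
b3 stroke at J1  (Se1: effort source, stroke at far end)
b0 stroke at J2  (J1 effort already set via bond 3)
b1 stroke at I1  (0-jn J1 has e-setter on 3)

#0 stroke→J2
#1 stroke→I1
#2 stroke→Sf1
#3 stroke→J1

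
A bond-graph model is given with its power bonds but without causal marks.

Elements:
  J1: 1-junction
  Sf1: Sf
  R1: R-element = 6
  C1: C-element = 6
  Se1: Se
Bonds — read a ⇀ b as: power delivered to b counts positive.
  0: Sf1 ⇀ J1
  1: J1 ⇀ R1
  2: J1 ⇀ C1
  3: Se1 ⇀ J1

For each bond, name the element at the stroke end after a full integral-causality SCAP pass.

b0 stroke→Sf1  (Sf1: flow source, stroke at near end)
b3 stroke→J1  (source Se1 imposes e)
b1 stroke→J1  (1-jn J1 has f-setter on 0)
b2 stroke→J1  (1-jn J1 has f-setter on 0)

b0 stroke→Sf1
b1 stroke→J1
b2 stroke→J1
b3 stroke→J1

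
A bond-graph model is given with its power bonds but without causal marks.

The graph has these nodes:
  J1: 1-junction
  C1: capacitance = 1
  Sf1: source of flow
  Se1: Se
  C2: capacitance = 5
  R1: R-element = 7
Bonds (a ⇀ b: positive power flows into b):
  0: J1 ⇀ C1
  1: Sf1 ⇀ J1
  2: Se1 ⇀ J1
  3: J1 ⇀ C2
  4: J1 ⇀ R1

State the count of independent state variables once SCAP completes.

#1 |Sf1  (Sf1 (Sf) sets flow on bond)
#2 |J1  (Se1: effort source, stroke at far end)
#0 |J1  (1-jn J1 has f-setter on 1)
#3 |J1  (1-jn J1 has f-setter on 1)
#4 |J1  (1-jn J1 has f-setter on 1)

2  (C1, C2 all integral)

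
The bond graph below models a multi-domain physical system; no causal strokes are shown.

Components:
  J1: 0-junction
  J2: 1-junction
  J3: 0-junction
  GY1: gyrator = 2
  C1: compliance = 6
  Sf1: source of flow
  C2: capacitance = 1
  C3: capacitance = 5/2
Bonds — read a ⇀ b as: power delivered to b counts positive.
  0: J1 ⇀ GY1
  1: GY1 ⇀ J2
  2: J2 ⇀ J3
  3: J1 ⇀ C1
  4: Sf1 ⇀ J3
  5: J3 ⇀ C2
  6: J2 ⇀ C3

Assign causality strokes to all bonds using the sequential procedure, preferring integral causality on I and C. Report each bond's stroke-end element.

#4 →Sf1  (source Sf1 imposes f)
#3 →J1  (C1 integral (e out))
#0 →GY1  (J1 effort already set via bond 3)
#1 →GY1  (GY1: gyrator matches bond 0)
#2 →J2  (J2 flow already set via bond 1)
#6 →J2  (J2 flow already set via bond 1)
#5 →J3  (closing 0-jn rule on J3)

#0 stroke→GY1
#1 stroke→GY1
#2 stroke→J2
#3 stroke→J1
#4 stroke→Sf1
#5 stroke→J3
#6 stroke→J2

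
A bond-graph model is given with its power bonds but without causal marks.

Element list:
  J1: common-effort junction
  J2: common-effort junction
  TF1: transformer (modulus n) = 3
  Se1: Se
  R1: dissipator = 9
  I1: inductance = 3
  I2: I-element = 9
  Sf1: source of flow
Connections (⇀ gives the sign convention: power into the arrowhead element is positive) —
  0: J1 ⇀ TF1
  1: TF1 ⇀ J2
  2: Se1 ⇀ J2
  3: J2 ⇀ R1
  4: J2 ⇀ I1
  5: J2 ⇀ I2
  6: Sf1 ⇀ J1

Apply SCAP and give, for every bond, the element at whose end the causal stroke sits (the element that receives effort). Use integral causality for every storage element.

β0 →J1
β1 →TF1
β2 →J2
β3 →R1
β4 →I1
β5 →I2
β6 →Sf1

b2 →J2  (Se1 (Se) sets effort on bond)
b6 →Sf1  (Sf1 fixes flow; stroke at Sf1)
b0 →J1  (J1: last free bond brings effort in)
b1 →TF1  (J2: bond 2 brought effort, rest push out)
b3 →R1  (0-jn J2 has e-setter on 2)
b4 →I1  (common-e at J2 fixed by 2)
b5 →I2  (0-jn J2 has e-setter on 2)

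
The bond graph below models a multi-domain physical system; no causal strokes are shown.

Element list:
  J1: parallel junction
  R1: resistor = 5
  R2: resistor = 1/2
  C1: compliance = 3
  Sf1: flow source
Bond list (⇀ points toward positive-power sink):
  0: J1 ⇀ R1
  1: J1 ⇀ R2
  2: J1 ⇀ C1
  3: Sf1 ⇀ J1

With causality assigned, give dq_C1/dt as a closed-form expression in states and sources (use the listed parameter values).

dq_C1/dt = F_Sf1 - 11*q_C1/15

bond 3 stroke→Sf1  (Sf1: flow source, stroke at near end)
bond 2 stroke→J1  (C1: C, integral causality)
bond 0 stroke→R1  (J1: bond 2 brought effort, rest push out)
bond 1 stroke→R2  (0-jn J1 has e-setter on 2)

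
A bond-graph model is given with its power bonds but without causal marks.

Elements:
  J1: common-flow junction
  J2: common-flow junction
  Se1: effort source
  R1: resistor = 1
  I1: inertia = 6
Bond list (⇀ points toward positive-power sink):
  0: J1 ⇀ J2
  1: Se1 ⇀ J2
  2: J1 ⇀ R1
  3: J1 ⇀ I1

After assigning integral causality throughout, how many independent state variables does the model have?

1  (I1 all integral)

bond 1 →J2  (Se1 fixes effort; stroke away)
bond 0 →J1  (only one flow-in slot at J2)
bond 3 →I1  (I1 integral (f out))
bond 2 →J1  (J1: bond 3 brought flow, rest push out)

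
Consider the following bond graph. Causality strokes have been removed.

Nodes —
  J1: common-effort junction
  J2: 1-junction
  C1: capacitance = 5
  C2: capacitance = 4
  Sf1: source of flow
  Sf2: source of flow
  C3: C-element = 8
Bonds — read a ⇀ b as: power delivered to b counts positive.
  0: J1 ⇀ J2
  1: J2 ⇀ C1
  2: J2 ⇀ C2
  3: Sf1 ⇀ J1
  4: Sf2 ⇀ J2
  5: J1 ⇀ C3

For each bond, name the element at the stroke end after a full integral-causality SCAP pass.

β3 stroke→Sf1  (Sf1 fixes flow; stroke at Sf1)
β4 stroke→Sf2  (source Sf2 imposes f)
β0 stroke→J2  (J2: bond 4 brought flow, rest push out)
β1 stroke→J2  (1-jn J2 has f-setter on 4)
β2 stroke→J2  (J2 flow already set via bond 4)
β5 stroke→J1  (J1: last free bond brings effort in)

bond 0 stroke at J2
bond 1 stroke at J2
bond 2 stroke at J2
bond 3 stroke at Sf1
bond 4 stroke at Sf2
bond 5 stroke at J1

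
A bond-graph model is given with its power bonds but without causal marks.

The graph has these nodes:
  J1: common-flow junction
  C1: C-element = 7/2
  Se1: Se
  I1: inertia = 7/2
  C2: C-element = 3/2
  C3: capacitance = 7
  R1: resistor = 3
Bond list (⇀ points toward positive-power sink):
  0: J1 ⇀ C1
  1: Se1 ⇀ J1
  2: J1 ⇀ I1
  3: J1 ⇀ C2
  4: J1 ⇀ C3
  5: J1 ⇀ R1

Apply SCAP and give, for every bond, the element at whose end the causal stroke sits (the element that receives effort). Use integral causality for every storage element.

bond 0 stroke→J1
bond 1 stroke→J1
bond 2 stroke→I1
bond 3 stroke→J1
bond 4 stroke→J1
bond 5 stroke→J1

b1 stroke at J1  (source Se1 imposes e)
b0 stroke at J1  (prefer integral on C1)
b2 stroke at I1  (I1 outputs flow p/I1)
b3 stroke at J1  (common-f at J1 fixed by 2)
b4 stroke at J1  (common-f at J1 fixed by 2)
b5 stroke at J1  (1-jn J1 has f-setter on 2)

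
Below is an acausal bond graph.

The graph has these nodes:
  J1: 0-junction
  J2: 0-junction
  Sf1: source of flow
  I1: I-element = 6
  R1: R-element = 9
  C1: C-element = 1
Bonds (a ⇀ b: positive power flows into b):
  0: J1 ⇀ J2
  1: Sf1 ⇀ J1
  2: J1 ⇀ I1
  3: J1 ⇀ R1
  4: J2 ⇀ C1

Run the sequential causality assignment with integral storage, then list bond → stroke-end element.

b1 stroke at Sf1  (source Sf1 imposes f)
b2 stroke at I1  (prefer integral on I1)
b4 stroke at J2  (C1 integral (e out))
b0 stroke at J1  (common-e at J2 fixed by 4)
b3 stroke at R1  (common-e at J1 fixed by 0)

bond 0 →J1
bond 1 →Sf1
bond 2 →I1
bond 3 →R1
bond 4 →J2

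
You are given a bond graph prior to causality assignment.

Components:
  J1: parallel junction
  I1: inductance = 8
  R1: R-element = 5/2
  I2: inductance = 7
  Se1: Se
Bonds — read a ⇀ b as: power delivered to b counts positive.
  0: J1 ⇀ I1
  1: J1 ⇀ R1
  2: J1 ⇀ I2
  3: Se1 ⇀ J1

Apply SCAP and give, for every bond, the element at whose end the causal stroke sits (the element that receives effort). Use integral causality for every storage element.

b0 stroke→I1
b1 stroke→R1
b2 stroke→I2
b3 stroke→J1

β3 →J1  (Se1 (Se) sets effort on bond)
β0 →I1  (J1: bond 3 brought effort, rest push out)
β1 →R1  (0-jn J1 has e-setter on 3)
β2 →I2  (J1: bond 3 brought effort, rest push out)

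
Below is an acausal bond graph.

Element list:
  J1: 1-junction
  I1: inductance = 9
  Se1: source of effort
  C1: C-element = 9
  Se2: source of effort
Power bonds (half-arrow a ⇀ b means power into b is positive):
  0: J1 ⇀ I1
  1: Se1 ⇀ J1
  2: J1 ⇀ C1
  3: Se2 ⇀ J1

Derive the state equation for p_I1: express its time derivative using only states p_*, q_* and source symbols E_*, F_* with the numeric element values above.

b1 stroke at J1  (Se1 (Se) sets effort on bond)
b3 stroke at J1  (source Se2 imposes e)
b0 stroke at I1  (I1 integral (f out))
b2 stroke at J1  (1-jn J1 has f-setter on 0)

dp_I1/dt = E_Se1 + E_Se2 - q_C1/9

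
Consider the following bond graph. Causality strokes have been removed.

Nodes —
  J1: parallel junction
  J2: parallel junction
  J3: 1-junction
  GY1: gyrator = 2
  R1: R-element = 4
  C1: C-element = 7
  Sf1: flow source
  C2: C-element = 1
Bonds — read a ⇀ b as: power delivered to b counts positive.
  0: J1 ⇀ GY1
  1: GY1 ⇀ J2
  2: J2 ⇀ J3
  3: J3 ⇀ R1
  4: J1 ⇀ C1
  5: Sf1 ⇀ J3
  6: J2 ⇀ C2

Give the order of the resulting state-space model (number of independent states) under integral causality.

β5 stroke at Sf1  (Sf1 fixes flow; stroke at Sf1)
β2 stroke at J3  (J3: bond 5 brought flow, rest push out)
β3 stroke at J3  (J3 flow already set via bond 5)
β4 stroke at J1  (C1: C, integral causality)
β0 stroke at GY1  (J1 effort already set via bond 4)
β1 stroke at GY1  (through GY1, causality inverts; strokes same side of GY1)
β6 stroke at J2  (J2 needs exactly one e-in)

2  (C1, C2 all integral)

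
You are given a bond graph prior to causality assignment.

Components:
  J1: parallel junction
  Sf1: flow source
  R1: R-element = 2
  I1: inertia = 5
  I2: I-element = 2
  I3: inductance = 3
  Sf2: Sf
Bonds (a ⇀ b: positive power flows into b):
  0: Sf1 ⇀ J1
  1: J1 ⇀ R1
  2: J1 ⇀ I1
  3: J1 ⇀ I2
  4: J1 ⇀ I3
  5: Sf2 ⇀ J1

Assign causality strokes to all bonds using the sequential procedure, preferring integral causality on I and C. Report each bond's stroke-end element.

β0 stroke→Sf1
β1 stroke→J1
β2 stroke→I1
β3 stroke→I2
β4 stroke→I3
β5 stroke→Sf2

#0 stroke at Sf1  (Sf1 (Sf) sets flow on bond)
#5 stroke at Sf2  (Sf2 fixes flow; stroke at Sf2)
#2 stroke at I1  (I1 outputs flow p/I1)
#3 stroke at I2  (I2 outputs flow p/I2)
#4 stroke at I3  (I3: I, integral causality)
#1 stroke at J1  (J1 needs exactly one e-in)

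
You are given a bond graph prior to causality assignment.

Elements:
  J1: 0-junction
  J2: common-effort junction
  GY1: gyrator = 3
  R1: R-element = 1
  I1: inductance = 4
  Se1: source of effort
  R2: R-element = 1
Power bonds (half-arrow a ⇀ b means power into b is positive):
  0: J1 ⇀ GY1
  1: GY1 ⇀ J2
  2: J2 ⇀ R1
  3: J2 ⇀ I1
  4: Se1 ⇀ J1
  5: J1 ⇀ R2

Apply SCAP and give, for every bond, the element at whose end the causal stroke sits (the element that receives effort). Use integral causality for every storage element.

#0 stroke→GY1
#1 stroke→GY1
#2 stroke→J2
#3 stroke→I1
#4 stroke→J1
#5 stroke→R2

β4 |J1  (Se1 (Se) sets effort on bond)
β0 |GY1  (J1: bond 4 brought effort, rest push out)
β5 |R2  (J1: bond 4 brought effort, rest push out)
β1 |GY1  (through GY1, causality inverts; strokes same side of GY1)
β3 |I1  (I1 outputs flow p/I1)
β2 |J2  (J2 needs exactly one e-in)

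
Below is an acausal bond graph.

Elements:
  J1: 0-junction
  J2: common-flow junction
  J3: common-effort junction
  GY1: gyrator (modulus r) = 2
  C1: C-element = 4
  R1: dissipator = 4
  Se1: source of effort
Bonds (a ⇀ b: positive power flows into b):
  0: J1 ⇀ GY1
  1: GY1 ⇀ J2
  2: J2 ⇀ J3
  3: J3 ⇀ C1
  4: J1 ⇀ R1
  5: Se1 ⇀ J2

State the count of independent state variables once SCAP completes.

b5 |J2  (Se1 (Se) sets effort on bond)
b3 |J3  (prefer integral on C1)
b2 |J2  (0-jn J3 has e-setter on 3)
b1 |GY1  (J2 needs exactly one f-in)
b0 |GY1  (GY GY1: same side as bond 1)
b4 |J1  (J1: last free bond brings effort in)

1  (C1 all integral)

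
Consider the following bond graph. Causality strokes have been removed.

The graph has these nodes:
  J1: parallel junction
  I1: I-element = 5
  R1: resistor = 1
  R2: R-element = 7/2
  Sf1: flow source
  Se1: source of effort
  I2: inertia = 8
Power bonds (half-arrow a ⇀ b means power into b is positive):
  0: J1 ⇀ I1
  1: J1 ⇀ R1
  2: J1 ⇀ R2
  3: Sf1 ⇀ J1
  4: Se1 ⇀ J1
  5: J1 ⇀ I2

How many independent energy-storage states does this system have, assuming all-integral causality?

2  (I1, I2 all integral)

#3 stroke at Sf1  (Sf1 (Sf) sets flow on bond)
#4 stroke at J1  (Se1: effort source, stroke at far end)
#0 stroke at I1  (J1: bond 4 brought effort, rest push out)
#1 stroke at R1  (0-jn J1 has e-setter on 4)
#2 stroke at R2  (common-e at J1 fixed by 4)
#5 stroke at I2  (J1 effort already set via bond 4)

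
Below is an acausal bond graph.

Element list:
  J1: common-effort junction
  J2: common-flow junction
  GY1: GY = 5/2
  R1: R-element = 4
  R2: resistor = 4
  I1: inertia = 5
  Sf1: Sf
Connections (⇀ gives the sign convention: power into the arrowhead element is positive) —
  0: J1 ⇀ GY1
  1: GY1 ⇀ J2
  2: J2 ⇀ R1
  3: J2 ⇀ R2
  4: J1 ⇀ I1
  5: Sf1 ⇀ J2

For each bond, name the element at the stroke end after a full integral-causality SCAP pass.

β0 →J1
β1 →J2
β2 →J2
β3 →J2
β4 →I1
β5 →Sf1

β5 stroke at Sf1  (Sf1 (Sf) sets flow on bond)
β1 stroke at J2  (1-jn J2 has f-setter on 5)
β2 stroke at J2  (common-f at J2 fixed by 5)
β3 stroke at J2  (J2 flow already set via bond 5)
β0 stroke at J1  (GY GY1: same side as bond 1)
β4 stroke at I1  (J1: bond 0 brought effort, rest push out)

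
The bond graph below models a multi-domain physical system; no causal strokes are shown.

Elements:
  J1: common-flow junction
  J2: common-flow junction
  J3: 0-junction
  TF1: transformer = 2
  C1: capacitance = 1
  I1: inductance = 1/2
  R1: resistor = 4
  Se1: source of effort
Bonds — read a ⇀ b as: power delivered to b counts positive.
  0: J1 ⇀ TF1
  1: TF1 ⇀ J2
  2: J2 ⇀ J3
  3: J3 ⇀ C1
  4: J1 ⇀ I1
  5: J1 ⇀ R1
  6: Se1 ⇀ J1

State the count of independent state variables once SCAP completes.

2  (C1, I1 all integral)

bond 6 →J1  (Se1 fixes effort; stroke away)
bond 3 →J3  (C1 integral (e out))
bond 2 →J2  (0-jn J3 has e-setter on 3)
bond 1 →TF1  (closing 1-jn rule on J2)
bond 0 →J1  (TF1: transformer flips bond 1)
bond 4 →I1  (I1 integral (f out))
bond 5 →J1  (J1 flow already set via bond 4)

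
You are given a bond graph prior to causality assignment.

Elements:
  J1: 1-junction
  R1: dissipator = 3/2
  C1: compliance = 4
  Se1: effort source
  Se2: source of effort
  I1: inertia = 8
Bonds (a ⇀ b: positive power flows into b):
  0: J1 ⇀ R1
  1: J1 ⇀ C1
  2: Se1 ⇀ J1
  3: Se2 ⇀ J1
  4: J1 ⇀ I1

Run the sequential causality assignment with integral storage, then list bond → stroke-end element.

#0 stroke→J1
#1 stroke→J1
#2 stroke→J1
#3 stroke→J1
#4 stroke→I1

#2 stroke at J1  (Se1: effort source, stroke at far end)
#3 stroke at J1  (Se2: effort source, stroke at far end)
#1 stroke at J1  (C1 integral (e out))
#4 stroke at I1  (prefer integral on I1)
#0 stroke at J1  (common-f at J1 fixed by 4)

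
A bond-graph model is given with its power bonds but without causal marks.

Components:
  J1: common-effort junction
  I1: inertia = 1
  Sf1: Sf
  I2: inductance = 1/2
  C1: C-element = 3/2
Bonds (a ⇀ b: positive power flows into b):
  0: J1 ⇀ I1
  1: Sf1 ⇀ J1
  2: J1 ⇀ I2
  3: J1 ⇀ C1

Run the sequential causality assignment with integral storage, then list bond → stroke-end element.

#1 stroke→Sf1  (Sf1 fixes flow; stroke at Sf1)
#0 stroke→I1  (prefer integral on I1)
#2 stroke→I2  (prefer integral on I2)
#3 stroke→J1  (J1 needs exactly one e-in)

bond 0 stroke at I1
bond 1 stroke at Sf1
bond 2 stroke at I2
bond 3 stroke at J1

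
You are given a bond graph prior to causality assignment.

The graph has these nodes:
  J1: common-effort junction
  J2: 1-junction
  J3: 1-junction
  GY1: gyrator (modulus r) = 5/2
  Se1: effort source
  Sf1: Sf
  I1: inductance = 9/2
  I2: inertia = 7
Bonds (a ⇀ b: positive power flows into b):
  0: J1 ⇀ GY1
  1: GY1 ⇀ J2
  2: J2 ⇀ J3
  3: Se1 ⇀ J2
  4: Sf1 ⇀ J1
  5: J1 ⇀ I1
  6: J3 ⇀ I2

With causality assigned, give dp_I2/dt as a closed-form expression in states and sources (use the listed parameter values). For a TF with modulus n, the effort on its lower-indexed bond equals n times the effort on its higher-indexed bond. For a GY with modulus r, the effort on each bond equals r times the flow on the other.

#3 stroke at J2  (Se1: effort source, stroke at far end)
#4 stroke at Sf1  (Sf1: flow source, stroke at near end)
#5 stroke at I1  (prefer integral on I1)
#0 stroke at J1  (J1 needs exactly one e-in)
#1 stroke at J2  (through GY1, causality inverts; strokes same side of GY1)
#2 stroke at J3  (closing 1-jn rule on J2)
#6 stroke at I2  (J3 needs exactly one f-in)

dp_I2/dt = E_Se1 + 5*F_Sf1/2 - 5*p_I1/9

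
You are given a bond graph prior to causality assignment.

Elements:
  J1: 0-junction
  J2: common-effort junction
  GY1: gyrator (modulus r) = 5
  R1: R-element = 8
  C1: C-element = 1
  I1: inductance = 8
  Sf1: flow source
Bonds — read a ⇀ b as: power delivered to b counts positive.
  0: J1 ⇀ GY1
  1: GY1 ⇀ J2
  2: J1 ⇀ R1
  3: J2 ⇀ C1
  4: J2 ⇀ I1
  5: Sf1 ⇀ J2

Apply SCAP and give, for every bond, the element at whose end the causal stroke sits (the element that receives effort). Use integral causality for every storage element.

b5 stroke at Sf1  (source Sf1 imposes f)
b3 stroke at J2  (C1: C, integral causality)
b1 stroke at GY1  (common-e at J2 fixed by 3)
b4 stroke at I1  (common-e at J2 fixed by 3)
b0 stroke at GY1  (through GY1, causality inverts; strokes same side of GY1)
b2 stroke at J1  (closing 0-jn rule on J1)

β0 stroke at GY1
β1 stroke at GY1
β2 stroke at J1
β3 stroke at J2
β4 stroke at I1
β5 stroke at Sf1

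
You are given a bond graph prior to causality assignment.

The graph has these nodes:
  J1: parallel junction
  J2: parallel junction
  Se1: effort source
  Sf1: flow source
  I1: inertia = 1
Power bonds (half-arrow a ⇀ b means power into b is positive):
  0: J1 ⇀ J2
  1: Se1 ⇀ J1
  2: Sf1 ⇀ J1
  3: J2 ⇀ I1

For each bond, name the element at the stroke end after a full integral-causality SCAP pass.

bond 1 stroke at J1  (Se1 (Se) sets effort on bond)
bond 2 stroke at Sf1  (Sf1 fixes flow; stroke at Sf1)
bond 0 stroke at J2  (common-e at J1 fixed by 1)
bond 3 stroke at I1  (J2: bond 0 brought effort, rest push out)

b0 stroke at J2
b1 stroke at J1
b2 stroke at Sf1
b3 stroke at I1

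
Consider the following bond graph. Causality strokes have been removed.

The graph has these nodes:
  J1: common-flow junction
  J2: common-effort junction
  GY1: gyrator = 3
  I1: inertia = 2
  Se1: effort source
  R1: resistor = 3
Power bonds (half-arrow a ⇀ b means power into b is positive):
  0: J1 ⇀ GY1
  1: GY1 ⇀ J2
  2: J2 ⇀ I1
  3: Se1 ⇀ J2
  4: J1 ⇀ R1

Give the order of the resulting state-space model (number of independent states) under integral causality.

1  (I1 all integral)

β3 →J2  (source Se1 imposes e)
β1 →GY1  (0-jn J2 has e-setter on 3)
β2 →I1  (0-jn J2 has e-setter on 3)
β0 →GY1  (GY GY1: same side as bond 1)
β4 →J1  (J1: bond 0 brought flow, rest push out)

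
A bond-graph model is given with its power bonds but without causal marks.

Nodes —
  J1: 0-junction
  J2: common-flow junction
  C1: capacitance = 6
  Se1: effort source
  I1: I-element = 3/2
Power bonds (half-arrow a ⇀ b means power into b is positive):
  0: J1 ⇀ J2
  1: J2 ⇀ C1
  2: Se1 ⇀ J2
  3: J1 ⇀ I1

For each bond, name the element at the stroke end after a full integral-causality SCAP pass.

b2 |J2  (Se1 (Se) sets effort on bond)
b1 |J2  (C1 integral (e out))
b0 |J1  (only one flow-in slot at J2)
b3 |I1  (J1 effort already set via bond 0)

#0 stroke→J1
#1 stroke→J2
#2 stroke→J2
#3 stroke→I1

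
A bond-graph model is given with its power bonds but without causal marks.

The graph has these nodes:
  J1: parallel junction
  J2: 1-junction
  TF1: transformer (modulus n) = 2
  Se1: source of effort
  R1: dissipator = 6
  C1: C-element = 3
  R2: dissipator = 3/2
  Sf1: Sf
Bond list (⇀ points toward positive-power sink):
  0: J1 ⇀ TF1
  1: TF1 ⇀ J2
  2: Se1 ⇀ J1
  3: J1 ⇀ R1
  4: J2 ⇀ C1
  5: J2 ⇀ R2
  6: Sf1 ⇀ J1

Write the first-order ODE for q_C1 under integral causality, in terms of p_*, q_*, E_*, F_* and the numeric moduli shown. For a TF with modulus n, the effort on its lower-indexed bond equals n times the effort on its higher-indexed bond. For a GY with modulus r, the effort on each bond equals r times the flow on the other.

dq_C1/dt = E_Se1/3 - 2*q_C1/9

bond 2 →J1  (Se1 (Se) sets effort on bond)
bond 6 →Sf1  (source Sf1 imposes f)
bond 0 →TF1  (J1 effort already set via bond 2)
bond 3 →R1  (0-jn J1 has e-setter on 2)
bond 1 →J2  (TF1 one-in-one-out from 0)
bond 4 →J2  (C1: C, integral causality)
bond 5 →R2  (J2: last free bond brings flow in)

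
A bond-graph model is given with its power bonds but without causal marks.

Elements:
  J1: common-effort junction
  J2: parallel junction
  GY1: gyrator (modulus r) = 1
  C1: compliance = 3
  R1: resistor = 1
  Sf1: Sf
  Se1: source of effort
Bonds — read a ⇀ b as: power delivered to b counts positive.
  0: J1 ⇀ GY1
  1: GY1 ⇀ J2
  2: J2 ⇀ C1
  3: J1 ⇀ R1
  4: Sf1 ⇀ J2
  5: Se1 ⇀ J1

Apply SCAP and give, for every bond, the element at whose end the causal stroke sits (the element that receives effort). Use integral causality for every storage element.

β4 stroke→Sf1  (Sf1: flow source, stroke at near end)
β5 stroke→J1  (source Se1 imposes e)
β0 stroke→GY1  (0-jn J1 has e-setter on 5)
β3 stroke→R1  (0-jn J1 has e-setter on 5)
β1 stroke→GY1  (through GY1, causality inverts; strokes same side of GY1)
β2 stroke→J2  (J2: last free bond brings effort in)

b0 |GY1
b1 |GY1
b2 |J2
b3 |R1
b4 |Sf1
b5 |J1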